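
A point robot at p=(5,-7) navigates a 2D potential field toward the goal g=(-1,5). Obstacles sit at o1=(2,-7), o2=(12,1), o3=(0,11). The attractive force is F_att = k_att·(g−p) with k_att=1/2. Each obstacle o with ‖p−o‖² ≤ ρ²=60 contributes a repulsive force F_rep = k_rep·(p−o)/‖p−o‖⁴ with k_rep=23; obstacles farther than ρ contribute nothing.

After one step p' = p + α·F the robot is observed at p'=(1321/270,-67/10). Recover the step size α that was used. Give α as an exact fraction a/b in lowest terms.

F_att = 1/2·(g−p) = 1/2·(-6,12) = (-3.0000,6.0000)
o1: d²=9 ≤ ρ²=60; F_rep = 23·(3,0)/9² = (0.8519,0.0000)
o2: d²=113 > ρ²=60 → inactive
o3: d²=349 > ρ²=60 → inactive
F = F_att + ΣF_rep = (-2.1481,6.0000)
Δp = p'−p = (-0.1074,0.3000); α = Δx/Fx = (-29/270) / (-58/27) = 1/20
check: Δy/Fy = (3/10) / (6) = 1/20 ✓

α = 1/20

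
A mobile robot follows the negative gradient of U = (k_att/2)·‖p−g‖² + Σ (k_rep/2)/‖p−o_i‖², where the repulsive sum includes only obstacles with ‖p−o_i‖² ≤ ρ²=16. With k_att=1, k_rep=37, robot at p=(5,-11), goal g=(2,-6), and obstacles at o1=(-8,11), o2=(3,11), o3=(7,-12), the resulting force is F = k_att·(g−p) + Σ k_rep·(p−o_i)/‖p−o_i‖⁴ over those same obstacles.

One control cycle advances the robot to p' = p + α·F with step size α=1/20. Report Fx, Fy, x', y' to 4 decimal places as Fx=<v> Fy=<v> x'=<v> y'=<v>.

Fx=-5.9600 Fy=6.4800 x'=4.7020 y'=-10.6760

F_att = 1·(g−p) = 1·(-3,5) = (-3.0000,5.0000)
o1: d²=653 > ρ²=16 → inactive
o2: d²=488 > ρ²=16 → inactive
o3: d²=5 ≤ ρ²=16; F_rep = 37·(-2,1)/5² = (-2.9600,1.4800)
F = F_att + ΣF_rep = (-5.9600,6.4800)
p' = p + 1/20·F = (4.7020,-10.6760)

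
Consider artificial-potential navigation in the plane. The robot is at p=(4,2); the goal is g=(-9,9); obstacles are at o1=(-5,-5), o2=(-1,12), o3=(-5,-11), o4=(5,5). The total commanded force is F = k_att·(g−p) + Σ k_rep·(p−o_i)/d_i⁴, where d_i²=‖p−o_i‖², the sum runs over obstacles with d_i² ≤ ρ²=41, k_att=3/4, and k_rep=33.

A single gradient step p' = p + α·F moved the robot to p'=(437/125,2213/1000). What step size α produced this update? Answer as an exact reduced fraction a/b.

F_att = 3/4·(g−p) = 3/4·(-13,7) = (-9.7500,5.2500)
o1: d²=130 > ρ²=41 → inactive
o2: d²=125 > ρ²=41 → inactive
o3: d²=250 > ρ²=41 → inactive
o4: d²=10 ≤ ρ²=41; F_rep = 33·(-1,-3)/10² = (-0.3300,-0.9900)
F = F_att + ΣF_rep = (-10.0800,4.2600)
Δp = p'−p = (-0.5040,0.2130); α = Δx/Fx = (-63/125) / (-252/25) = 1/20
check: Δy/Fy = (213/1000) / (213/50) = 1/20 ✓

α = 1/20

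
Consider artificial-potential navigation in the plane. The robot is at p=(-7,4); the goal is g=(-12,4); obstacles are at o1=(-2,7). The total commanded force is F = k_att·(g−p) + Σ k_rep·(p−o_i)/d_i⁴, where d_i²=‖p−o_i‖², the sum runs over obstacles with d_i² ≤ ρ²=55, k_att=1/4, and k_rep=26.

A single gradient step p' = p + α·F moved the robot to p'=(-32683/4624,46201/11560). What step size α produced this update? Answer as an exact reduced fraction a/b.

α = 1/20

F_att = 1/4·(g−p) = 1/4·(-5,0) = (-1.2500,0.0000)
o1: d²=34 ≤ ρ²=55; F_rep = 26·(-5,-3)/34² = (-0.1125,-0.0675)
F = F_att + ΣF_rep = (-1.3625,-0.0675)
Δp = p'−p = (-0.0681,-0.0034); α = Δx/Fx = (-315/4624) / (-1575/1156) = 1/20
check: Δy/Fy = (-39/11560) / (-39/578) = 1/20 ✓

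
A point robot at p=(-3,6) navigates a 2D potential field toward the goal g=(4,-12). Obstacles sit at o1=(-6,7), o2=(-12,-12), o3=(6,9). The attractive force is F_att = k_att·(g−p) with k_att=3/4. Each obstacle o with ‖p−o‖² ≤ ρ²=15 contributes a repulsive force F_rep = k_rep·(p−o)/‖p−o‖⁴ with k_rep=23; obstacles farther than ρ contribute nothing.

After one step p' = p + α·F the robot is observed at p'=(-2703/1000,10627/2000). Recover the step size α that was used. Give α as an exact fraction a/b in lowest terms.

α = 1/20

F_att = 3/4·(g−p) = 3/4·(7,-18) = (5.2500,-13.5000)
o1: d²=10 ≤ ρ²=15; F_rep = 23·(3,-1)/10² = (0.6900,-0.2300)
o2: d²=405 > ρ²=15 → inactive
o3: d²=90 > ρ²=15 → inactive
F = F_att + ΣF_rep = (5.9400,-13.7300)
Δp = p'−p = (0.2970,-0.6865); α = Δx/Fx = (297/1000) / (297/50) = 1/20
check: Δy/Fy = (-1373/2000) / (-1373/100) = 1/20 ✓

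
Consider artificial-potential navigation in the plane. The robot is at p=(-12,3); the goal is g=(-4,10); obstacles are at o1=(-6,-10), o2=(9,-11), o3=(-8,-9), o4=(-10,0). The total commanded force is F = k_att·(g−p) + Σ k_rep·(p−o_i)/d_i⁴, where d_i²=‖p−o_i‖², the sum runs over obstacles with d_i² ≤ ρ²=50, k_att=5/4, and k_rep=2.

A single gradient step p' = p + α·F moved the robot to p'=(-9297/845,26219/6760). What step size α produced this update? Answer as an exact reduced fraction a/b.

F_att = 5/4·(g−p) = 5/4·(8,7) = (10.0000,8.7500)
o1: d²=205 > ρ²=50 → inactive
o2: d²=637 > ρ²=50 → inactive
o3: d²=160 > ρ²=50 → inactive
o4: d²=13 ≤ ρ²=50; F_rep = 2·(-2,3)/13² = (-0.0237,0.0355)
F = F_att + ΣF_rep = (9.9763,8.7855)
Δp = p'−p = (0.9976,0.8786); α = Δx/Fx = (843/845) / (1686/169) = 1/10
check: Δy/Fy = (5939/6760) / (5939/676) = 1/10 ✓

α = 1/10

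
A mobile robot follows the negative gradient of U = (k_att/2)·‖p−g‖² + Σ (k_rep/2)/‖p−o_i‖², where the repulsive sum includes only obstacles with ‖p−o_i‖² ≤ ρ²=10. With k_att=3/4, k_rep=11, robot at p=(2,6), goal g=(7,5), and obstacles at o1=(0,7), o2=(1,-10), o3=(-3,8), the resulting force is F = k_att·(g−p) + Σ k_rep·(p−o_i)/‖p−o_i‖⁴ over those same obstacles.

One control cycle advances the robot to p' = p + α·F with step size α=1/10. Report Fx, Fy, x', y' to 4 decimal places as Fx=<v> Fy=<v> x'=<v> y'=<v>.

Fx=4.6300 Fy=-1.1900 x'=2.4630 y'=5.8810

F_att = 3/4·(g−p) = 3/4·(5,-1) = (3.7500,-0.7500)
o1: d²=5 ≤ ρ²=10; F_rep = 11·(2,-1)/5² = (0.8800,-0.4400)
o2: d²=257 > ρ²=10 → inactive
o3: d²=29 > ρ²=10 → inactive
F = F_att + ΣF_rep = (4.6300,-1.1900)
p' = p + 1/10·F = (2.4630,5.8810)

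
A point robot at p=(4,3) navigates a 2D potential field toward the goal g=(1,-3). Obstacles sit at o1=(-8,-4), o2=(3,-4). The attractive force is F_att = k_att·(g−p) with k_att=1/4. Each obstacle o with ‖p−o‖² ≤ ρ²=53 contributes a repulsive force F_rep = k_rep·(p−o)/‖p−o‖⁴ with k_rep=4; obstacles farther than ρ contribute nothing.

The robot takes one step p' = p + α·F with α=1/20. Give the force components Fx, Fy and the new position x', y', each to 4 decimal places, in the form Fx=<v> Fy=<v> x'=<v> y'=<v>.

F_att = 1/4·(g−p) = 1/4·(-3,-6) = (-0.7500,-1.5000)
o1: d²=193 > ρ²=53 → inactive
o2: d²=50 ≤ ρ²=53; F_rep = 4·(1,7)/50² = (0.0016,0.0112)
F = F_att + ΣF_rep = (-0.7484,-1.4888)
p' = p + 1/20·F = (3.9626,2.9256)

Fx=-0.7484 Fy=-1.4888 x'=3.9626 y'=2.9256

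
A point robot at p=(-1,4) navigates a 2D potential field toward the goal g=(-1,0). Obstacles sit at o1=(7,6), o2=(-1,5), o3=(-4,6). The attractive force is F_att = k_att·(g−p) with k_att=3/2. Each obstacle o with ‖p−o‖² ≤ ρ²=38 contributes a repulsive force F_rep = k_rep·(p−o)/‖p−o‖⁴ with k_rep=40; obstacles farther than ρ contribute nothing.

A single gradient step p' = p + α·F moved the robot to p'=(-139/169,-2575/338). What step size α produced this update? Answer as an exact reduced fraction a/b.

α = 1/4

F_att = 3/2·(g−p) = 3/2·(0,-4) = (0.0000,-6.0000)
o1: d²=68 > ρ²=38 → inactive
o2: d²=1 ≤ ρ²=38; F_rep = 40·(0,-1)/1² = (0.0000,-40.0000)
o3: d²=13 ≤ ρ²=38; F_rep = 40·(3,-2)/13² = (0.7101,-0.4734)
F = F_att + ΣF_rep = (0.7101,-46.4734)
Δp = p'−p = (0.1775,-11.6183); α = Δx/Fx = (30/169) / (120/169) = 1/4
check: Δy/Fy = (-3927/338) / (-7854/169) = 1/4 ✓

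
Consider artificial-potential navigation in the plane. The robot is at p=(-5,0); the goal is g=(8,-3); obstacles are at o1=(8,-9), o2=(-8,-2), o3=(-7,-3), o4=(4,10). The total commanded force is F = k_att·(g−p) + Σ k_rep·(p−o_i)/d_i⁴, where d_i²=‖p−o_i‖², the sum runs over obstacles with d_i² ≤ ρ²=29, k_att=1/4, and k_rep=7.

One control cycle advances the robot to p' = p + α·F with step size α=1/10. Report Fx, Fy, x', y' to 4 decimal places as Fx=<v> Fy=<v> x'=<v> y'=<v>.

F_att = 1/4·(g−p) = 1/4·(13,-3) = (3.2500,-0.7500)
o1: d²=250 > ρ²=29 → inactive
o2: d²=13 ≤ ρ²=29; F_rep = 7·(3,2)/13² = (0.1243,0.0828)
o3: d²=13 ≤ ρ²=29; F_rep = 7·(2,3)/13² = (0.0828,0.1243)
o4: d²=181 > ρ²=29 → inactive
F = F_att + ΣF_rep = (3.4571,-0.5429)
p' = p + 1/10·F = (-4.6543,-0.0543)

Fx=3.4571 Fy=-0.5429 x'=-4.6543 y'=-0.0543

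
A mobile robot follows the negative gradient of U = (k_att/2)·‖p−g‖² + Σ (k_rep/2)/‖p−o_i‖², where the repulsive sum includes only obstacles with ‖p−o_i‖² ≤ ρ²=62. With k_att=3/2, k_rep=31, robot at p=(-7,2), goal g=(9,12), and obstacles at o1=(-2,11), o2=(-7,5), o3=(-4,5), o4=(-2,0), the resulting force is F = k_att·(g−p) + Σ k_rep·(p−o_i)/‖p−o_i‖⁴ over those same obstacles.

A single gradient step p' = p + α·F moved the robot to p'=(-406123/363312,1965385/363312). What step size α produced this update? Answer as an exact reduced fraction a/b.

α = 1/4

F_att = 3/2·(g−p) = 3/2·(16,10) = (24.0000,15.0000)
o1: d²=106 > ρ²=62 → inactive
o2: d²=9 ≤ ρ²=62; F_rep = 31·(0,-3)/9² = (0.0000,-1.1481)
o3: d²=18 ≤ ρ²=62; F_rep = 31·(-3,-3)/18² = (-0.2870,-0.2870)
o4: d²=29 ≤ ρ²=62; F_rep = 31·(-5,2)/29² = (-0.1843,0.0737)
F = F_att + ΣF_rep = (23.5287,13.6385)
Δp = p'−p = (5.8822,3.4096); α = Δx/Fx = (2137061/363312) / (2137061/90828) = 1/4
check: Δy/Fy = (1238761/363312) / (1238761/90828) = 1/4 ✓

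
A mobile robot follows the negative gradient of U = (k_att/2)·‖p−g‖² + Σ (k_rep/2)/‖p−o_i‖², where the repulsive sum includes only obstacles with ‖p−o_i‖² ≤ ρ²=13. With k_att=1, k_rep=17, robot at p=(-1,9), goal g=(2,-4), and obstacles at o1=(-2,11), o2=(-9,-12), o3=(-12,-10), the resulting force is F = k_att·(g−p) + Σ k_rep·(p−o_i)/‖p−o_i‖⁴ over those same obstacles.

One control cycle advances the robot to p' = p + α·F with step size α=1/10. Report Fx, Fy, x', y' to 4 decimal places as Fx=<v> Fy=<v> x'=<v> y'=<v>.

F_att = 1·(g−p) = 1·(3,-13) = (3.0000,-13.0000)
o1: d²=5 ≤ ρ²=13; F_rep = 17·(1,-2)/5² = (0.6800,-1.3600)
o2: d²=505 > ρ²=13 → inactive
o3: d²=482 > ρ²=13 → inactive
F = F_att + ΣF_rep = (3.6800,-14.3600)
p' = p + 1/10·F = (-0.6320,7.5640)

Fx=3.6800 Fy=-14.3600 x'=-0.6320 y'=7.5640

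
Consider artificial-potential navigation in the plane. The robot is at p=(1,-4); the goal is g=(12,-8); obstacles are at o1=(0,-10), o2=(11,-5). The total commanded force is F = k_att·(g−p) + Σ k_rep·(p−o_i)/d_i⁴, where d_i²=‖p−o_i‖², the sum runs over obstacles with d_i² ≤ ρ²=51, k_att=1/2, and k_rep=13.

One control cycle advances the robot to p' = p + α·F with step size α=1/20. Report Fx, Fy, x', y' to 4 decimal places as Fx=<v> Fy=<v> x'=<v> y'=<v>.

F_att = 1/2·(g−p) = 1/2·(11,-4) = (5.5000,-2.0000)
o1: d²=37 ≤ ρ²=51; F_rep = 13·(1,6)/37² = (0.0095,0.0570)
o2: d²=101 > ρ²=51 → inactive
F = F_att + ΣF_rep = (5.5095,-1.9430)
p' = p + 1/20·F = (1.2755,-4.0972)

Fx=5.5095 Fy=-1.9430 x'=1.2755 y'=-4.0972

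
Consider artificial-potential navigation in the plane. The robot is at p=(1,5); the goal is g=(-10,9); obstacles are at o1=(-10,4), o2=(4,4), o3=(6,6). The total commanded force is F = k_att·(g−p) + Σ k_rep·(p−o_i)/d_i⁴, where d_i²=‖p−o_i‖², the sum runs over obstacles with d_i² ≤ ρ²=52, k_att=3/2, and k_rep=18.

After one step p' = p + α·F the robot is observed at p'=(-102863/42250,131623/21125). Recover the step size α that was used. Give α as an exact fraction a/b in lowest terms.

α = 1/5

F_att = 3/2·(g−p) = 3/2·(-11,4) = (-16.5000,6.0000)
o1: d²=122 > ρ²=52 → inactive
o2: d²=10 ≤ ρ²=52; F_rep = 18·(-3,1)/10² = (-0.5400,0.1800)
o3: d²=26 ≤ ρ²=52; F_rep = 18·(-5,-1)/26² = (-0.1331,-0.0266)
F = F_att + ΣF_rep = (-17.1731,6.1534)
Δp = p'−p = (-3.4346,1.2307); α = Δx/Fx = (-145113/42250) / (-145113/8450) = 1/5
check: Δy/Fy = (25998/21125) / (25998/4225) = 1/5 ✓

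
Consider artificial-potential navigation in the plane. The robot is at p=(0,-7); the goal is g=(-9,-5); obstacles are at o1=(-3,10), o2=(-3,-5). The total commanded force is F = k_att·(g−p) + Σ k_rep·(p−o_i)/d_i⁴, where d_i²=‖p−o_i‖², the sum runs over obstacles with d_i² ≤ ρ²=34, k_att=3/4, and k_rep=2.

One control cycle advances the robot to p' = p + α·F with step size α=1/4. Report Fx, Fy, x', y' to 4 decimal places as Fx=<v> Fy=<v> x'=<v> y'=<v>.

Fx=-6.7145 Fy=1.4763 x'=-1.6786 y'=-6.6309

F_att = 3/4·(g−p) = 3/4·(-9,2) = (-6.7500,1.5000)
o1: d²=298 > ρ²=34 → inactive
o2: d²=13 ≤ ρ²=34; F_rep = 2·(3,-2)/13² = (0.0355,-0.0237)
F = F_att + ΣF_rep = (-6.7145,1.4763)
p' = p + 1/4·F = (-1.6786,-6.6309)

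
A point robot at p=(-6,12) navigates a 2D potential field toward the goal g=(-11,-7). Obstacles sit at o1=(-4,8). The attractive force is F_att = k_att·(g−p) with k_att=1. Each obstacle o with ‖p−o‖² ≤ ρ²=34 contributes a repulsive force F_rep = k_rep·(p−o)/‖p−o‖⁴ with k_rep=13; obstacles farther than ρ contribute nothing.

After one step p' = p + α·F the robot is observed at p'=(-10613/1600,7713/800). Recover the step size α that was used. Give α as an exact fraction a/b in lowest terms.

α = 1/8

F_att = 1·(g−p) = 1·(-5,-19) = (-5.0000,-19.0000)
o1: d²=20 ≤ ρ²=34; F_rep = 13·(-2,4)/20² = (-0.0650,0.1300)
F = F_att + ΣF_rep = (-5.0650,-18.8700)
Δp = p'−p = (-0.6331,-2.3588); α = Δx/Fx = (-1013/1600) / (-1013/200) = 1/8
check: Δy/Fy = (-1887/800) / (-1887/100) = 1/8 ✓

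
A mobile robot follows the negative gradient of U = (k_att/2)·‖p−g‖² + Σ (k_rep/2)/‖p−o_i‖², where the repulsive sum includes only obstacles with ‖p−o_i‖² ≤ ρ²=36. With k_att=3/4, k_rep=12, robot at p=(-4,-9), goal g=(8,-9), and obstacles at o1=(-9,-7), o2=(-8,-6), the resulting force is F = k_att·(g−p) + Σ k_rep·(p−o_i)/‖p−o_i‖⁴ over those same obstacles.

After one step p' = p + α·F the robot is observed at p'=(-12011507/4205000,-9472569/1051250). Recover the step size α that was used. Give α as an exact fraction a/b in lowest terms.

F_att = 3/4·(g−p) = 3/4·(12,0) = (9.0000,0.0000)
o1: d²=29 ≤ ρ²=36; F_rep = 12·(5,-2)/29² = (0.0713,-0.0285)
o2: d²=25 ≤ ρ²=36; F_rep = 12·(4,-3)/25² = (0.0768,-0.0576)
F = F_att + ΣF_rep = (9.1481,-0.0861)
Δp = p'−p = (1.1435,-0.0108); α = Δx/Fx = (4808493/4205000) / (4808493/525625) = 1/8
check: Δy/Fy = (-11319/1051250) / (-45276/525625) = 1/8 ✓

α = 1/8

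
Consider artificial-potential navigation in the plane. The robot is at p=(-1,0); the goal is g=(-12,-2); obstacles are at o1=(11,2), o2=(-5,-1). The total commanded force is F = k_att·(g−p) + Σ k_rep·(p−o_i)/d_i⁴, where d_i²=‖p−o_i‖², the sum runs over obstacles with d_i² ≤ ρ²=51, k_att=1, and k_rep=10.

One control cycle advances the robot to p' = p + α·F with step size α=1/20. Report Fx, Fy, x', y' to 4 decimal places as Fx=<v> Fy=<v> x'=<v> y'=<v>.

Fx=-10.8616 Fy=-1.9654 x'=-1.5431 y'=-0.0983

F_att = 1·(g−p) = 1·(-11,-2) = (-11.0000,-2.0000)
o1: d²=148 > ρ²=51 → inactive
o2: d²=17 ≤ ρ²=51; F_rep = 10·(4,1)/17² = (0.1384,0.0346)
F = F_att + ΣF_rep = (-10.8616,-1.9654)
p' = p + 1/20·F = (-1.5431,-0.0983)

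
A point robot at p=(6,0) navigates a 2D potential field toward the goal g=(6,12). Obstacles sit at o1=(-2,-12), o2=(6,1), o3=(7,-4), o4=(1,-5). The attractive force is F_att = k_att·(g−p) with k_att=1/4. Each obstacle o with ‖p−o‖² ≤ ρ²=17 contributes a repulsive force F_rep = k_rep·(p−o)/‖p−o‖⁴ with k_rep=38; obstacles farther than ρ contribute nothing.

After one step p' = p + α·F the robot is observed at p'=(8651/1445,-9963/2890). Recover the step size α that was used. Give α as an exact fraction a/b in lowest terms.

α = 1/10

F_att = 1/4·(g−p) = 1/4·(0,12) = (0.0000,3.0000)
o1: d²=208 > ρ²=17 → inactive
o2: d²=1 ≤ ρ²=17; F_rep = 38·(0,-1)/1² = (0.0000,-38.0000)
o3: d²=17 ≤ ρ²=17; F_rep = 38·(-1,4)/17² = (-0.1315,0.5260)
o4: d²=50 > ρ²=17 → inactive
F = F_att + ΣF_rep = (-0.1315,-34.4740)
Δp = p'−p = (-0.0131,-3.4474); α = Δx/Fx = (-19/1445) / (-38/289) = 1/10
check: Δy/Fy = (-9963/2890) / (-9963/289) = 1/10 ✓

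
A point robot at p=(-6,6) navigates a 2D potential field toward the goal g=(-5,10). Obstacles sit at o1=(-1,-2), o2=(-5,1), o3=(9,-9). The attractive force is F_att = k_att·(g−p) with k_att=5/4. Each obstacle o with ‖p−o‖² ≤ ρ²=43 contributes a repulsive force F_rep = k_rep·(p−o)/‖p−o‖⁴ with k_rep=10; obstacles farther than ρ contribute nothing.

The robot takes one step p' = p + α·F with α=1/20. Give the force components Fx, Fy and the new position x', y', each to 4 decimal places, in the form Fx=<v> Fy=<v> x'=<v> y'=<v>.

Fx=1.2352 Fy=5.0740 x'=-5.9382 y'=6.2537

F_att = 5/4·(g−p) = 5/4·(1,4) = (1.2500,5.0000)
o1: d²=89 > ρ²=43 → inactive
o2: d²=26 ≤ ρ²=43; F_rep = 10·(-1,5)/26² = (-0.0148,0.0740)
o3: d²=450 > ρ²=43 → inactive
F = F_att + ΣF_rep = (1.2352,5.0740)
p' = p + 1/20·F = (-5.9382,6.2537)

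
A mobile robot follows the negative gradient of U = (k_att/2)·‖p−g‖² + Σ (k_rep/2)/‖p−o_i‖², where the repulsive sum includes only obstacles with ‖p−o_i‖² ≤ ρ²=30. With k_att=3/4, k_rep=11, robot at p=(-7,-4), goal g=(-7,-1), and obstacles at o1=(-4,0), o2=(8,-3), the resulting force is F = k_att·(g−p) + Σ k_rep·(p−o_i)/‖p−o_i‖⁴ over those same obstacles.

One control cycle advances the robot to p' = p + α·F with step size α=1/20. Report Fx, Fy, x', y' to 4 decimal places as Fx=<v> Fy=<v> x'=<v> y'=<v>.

Fx=-0.0528 Fy=2.1796 x'=-7.0026 y'=-3.8910

F_att = 3/4·(g−p) = 3/4·(0,3) = (0.0000,2.2500)
o1: d²=25 ≤ ρ²=30; F_rep = 11·(-3,-4)/25² = (-0.0528,-0.0704)
o2: d²=226 > ρ²=30 → inactive
F = F_att + ΣF_rep = (-0.0528,2.1796)
p' = p + 1/20·F = (-7.0026,-3.8910)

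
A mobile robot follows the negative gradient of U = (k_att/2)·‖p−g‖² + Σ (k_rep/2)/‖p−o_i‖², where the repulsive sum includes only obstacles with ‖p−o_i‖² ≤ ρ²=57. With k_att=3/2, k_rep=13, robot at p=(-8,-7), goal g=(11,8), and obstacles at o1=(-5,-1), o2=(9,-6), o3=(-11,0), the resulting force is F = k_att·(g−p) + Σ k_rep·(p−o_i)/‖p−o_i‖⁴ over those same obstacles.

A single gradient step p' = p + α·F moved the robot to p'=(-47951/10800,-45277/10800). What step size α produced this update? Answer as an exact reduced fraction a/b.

F_att = 3/2·(g−p) = 3/2·(19,15) = (28.5000,22.5000)
o1: d²=45 ≤ ρ²=57; F_rep = 13·(-3,-6)/45² = (-0.0193,-0.0385)
o2: d²=290 > ρ²=57 → inactive
o3: d²=58 > ρ²=57 → inactive
F = F_att + ΣF_rep = (28.4807,22.4615)
Δp = p'−p = (3.5601,2.8077); α = Δx/Fx = (38449/10800) / (38449/1350) = 1/8
check: Δy/Fy = (30323/10800) / (30323/1350) = 1/8 ✓

α = 1/8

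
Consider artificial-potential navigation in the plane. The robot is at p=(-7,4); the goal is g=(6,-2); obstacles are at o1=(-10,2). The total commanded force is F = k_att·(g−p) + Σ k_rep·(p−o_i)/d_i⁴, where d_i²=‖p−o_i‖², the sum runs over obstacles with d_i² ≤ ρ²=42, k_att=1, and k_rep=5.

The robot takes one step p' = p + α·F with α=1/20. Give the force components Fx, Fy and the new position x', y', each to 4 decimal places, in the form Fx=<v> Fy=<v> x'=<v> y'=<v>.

F_att = 1·(g−p) = 1·(13,-6) = (13.0000,-6.0000)
o1: d²=13 ≤ ρ²=42; F_rep = 5·(3,2)/13² = (0.0888,0.0592)
F = F_att + ΣF_rep = (13.0888,-5.9408)
p' = p + 1/20·F = (-6.3456,3.7030)

Fx=13.0888 Fy=-5.9408 x'=-6.3456 y'=3.7030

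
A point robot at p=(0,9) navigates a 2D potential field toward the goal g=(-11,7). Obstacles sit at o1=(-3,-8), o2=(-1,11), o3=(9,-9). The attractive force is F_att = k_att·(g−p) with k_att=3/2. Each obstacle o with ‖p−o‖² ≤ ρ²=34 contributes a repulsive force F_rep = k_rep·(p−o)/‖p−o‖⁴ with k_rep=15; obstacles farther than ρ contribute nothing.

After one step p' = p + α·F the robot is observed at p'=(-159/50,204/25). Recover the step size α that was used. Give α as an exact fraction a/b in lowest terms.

F_att = 3/2·(g−p) = 3/2·(-11,-2) = (-16.5000,-3.0000)
o1: d²=298 > ρ²=34 → inactive
o2: d²=5 ≤ ρ²=34; F_rep = 15·(1,-2)/5² = (0.6000,-1.2000)
o3: d²=405 > ρ²=34 → inactive
F = F_att + ΣF_rep = (-15.9000,-4.2000)
Δp = p'−p = (-3.1800,-0.8400); α = Δx/Fx = (-159/50) / (-159/10) = 1/5
check: Δy/Fy = (-21/25) / (-21/5) = 1/5 ✓

α = 1/5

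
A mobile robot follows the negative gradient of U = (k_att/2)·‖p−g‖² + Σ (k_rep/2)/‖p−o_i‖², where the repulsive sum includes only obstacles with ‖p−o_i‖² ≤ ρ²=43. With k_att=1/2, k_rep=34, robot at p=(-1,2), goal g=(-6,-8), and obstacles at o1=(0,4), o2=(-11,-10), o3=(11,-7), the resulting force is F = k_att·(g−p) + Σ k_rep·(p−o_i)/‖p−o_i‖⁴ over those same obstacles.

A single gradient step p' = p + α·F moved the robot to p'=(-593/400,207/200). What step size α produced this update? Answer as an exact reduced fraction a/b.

α = 1/8

F_att = 1/2·(g−p) = 1/2·(-5,-10) = (-2.5000,-5.0000)
o1: d²=5 ≤ ρ²=43; F_rep = 34·(-1,-2)/5² = (-1.3600,-2.7200)
o2: d²=244 > ρ²=43 → inactive
o3: d²=225 > ρ²=43 → inactive
F = F_att + ΣF_rep = (-3.8600,-7.7200)
Δp = p'−p = (-0.4825,-0.9650); α = Δx/Fx = (-193/400) / (-193/50) = 1/8
check: Δy/Fy = (-193/200) / (-193/25) = 1/8 ✓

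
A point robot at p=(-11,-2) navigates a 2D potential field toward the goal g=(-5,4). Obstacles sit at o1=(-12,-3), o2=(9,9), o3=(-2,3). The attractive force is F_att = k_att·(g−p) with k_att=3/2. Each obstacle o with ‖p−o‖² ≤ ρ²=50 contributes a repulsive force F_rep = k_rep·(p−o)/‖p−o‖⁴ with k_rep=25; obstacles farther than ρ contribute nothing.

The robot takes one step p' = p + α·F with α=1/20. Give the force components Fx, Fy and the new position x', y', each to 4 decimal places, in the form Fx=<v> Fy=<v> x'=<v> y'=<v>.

F_att = 3/2·(g−p) = 3/2·(6,6) = (9.0000,9.0000)
o1: d²=2 ≤ ρ²=50; F_rep = 25·(1,1)/2² = (6.2500,6.2500)
o2: d²=521 > ρ²=50 → inactive
o3: d²=106 > ρ²=50 → inactive
F = F_att + ΣF_rep = (15.2500,15.2500)
p' = p + 1/20·F = (-10.2375,-1.2375)

Fx=15.2500 Fy=15.2500 x'=-10.2375 y'=-1.2375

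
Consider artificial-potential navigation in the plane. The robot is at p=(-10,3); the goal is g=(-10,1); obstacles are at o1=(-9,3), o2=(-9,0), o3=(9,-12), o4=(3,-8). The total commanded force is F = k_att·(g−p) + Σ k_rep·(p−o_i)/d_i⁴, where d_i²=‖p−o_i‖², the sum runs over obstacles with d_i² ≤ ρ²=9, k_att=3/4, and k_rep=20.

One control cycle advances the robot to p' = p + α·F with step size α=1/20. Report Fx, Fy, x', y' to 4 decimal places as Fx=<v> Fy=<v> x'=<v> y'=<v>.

Fx=-20.0000 Fy=-1.5000 x'=-11.0000 y'=2.9250

F_att = 3/4·(g−p) = 3/4·(0,-2) = (0.0000,-1.5000)
o1: d²=1 ≤ ρ²=9; F_rep = 20·(-1,0)/1² = (-20.0000,0.0000)
o2: d²=10 > ρ²=9 → inactive
o3: d²=586 > ρ²=9 → inactive
o4: d²=290 > ρ²=9 → inactive
F = F_att + ΣF_rep = (-20.0000,-1.5000)
p' = p + 1/20·F = (-11.0000,2.9250)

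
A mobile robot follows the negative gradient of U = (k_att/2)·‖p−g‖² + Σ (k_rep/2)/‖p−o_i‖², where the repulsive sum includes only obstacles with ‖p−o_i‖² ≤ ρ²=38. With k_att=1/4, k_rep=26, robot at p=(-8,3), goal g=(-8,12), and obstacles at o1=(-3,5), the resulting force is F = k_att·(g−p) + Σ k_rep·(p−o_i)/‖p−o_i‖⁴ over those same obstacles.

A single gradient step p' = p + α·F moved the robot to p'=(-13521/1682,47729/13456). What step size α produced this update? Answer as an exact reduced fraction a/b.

α = 1/4

F_att = 1/4·(g−p) = 1/4·(0,9) = (0.0000,2.2500)
o1: d²=29 ≤ ρ²=38; F_rep = 26·(-5,-2)/29² = (-0.1546,-0.0618)
F = F_att + ΣF_rep = (-0.1546,2.1882)
Δp = p'−p = (-0.0386,0.5470); α = Δx/Fx = (-65/1682) / (-130/841) = 1/4
check: Δy/Fy = (7361/13456) / (7361/3364) = 1/4 ✓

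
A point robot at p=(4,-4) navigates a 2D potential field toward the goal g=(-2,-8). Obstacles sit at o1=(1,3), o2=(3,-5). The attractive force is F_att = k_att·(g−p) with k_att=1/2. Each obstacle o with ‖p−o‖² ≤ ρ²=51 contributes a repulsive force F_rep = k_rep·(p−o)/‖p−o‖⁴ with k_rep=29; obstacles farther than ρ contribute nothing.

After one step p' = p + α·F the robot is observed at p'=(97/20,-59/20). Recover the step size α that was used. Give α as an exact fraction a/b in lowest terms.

F_att = 1/2·(g−p) = 1/2·(-6,-4) = (-3.0000,-2.0000)
o1: d²=58 > ρ²=51 → inactive
o2: d²=2 ≤ ρ²=51; F_rep = 29·(1,1)/2² = (7.2500,7.2500)
F = F_att + ΣF_rep = (4.2500,5.2500)
Δp = p'−p = (0.8500,1.0500); α = Δx/Fx = (17/20) / (17/4) = 1/5
check: Δy/Fy = (21/20) / (21/4) = 1/5 ✓

α = 1/5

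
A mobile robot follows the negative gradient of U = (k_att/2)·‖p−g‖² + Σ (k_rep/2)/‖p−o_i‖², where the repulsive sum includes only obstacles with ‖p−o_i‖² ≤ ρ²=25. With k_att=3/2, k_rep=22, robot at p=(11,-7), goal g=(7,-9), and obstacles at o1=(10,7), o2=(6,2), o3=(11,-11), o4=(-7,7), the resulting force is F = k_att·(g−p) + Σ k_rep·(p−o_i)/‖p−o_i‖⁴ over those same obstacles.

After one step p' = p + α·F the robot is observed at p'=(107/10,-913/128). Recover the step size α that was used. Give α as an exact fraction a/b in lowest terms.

F_att = 3/2·(g−p) = 3/2·(-4,-2) = (-6.0000,-3.0000)
o1: d²=197 > ρ²=25 → inactive
o2: d²=106 > ρ²=25 → inactive
o3: d²=16 ≤ ρ²=25; F_rep = 22·(0,4)/16² = (0.0000,0.3438)
o4: d²=520 > ρ²=25 → inactive
F = F_att + ΣF_rep = (-6.0000,-2.6562)
Δp = p'−p = (-0.3000,-0.1328); α = Δx/Fx = (-3/10) / (-6) = 1/20
check: Δy/Fy = (-17/128) / (-85/32) = 1/20 ✓

α = 1/20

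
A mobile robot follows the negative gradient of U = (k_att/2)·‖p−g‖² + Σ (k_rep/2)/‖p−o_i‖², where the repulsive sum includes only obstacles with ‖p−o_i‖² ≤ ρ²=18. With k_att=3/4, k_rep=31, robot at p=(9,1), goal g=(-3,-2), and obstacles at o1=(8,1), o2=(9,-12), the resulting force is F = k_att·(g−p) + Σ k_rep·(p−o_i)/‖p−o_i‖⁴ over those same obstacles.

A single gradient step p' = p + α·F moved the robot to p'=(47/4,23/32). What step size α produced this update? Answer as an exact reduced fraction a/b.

α = 1/8

F_att = 3/4·(g−p) = 3/4·(-12,-3) = (-9.0000,-2.2500)
o1: d²=1 ≤ ρ²=18; F_rep = 31·(1,0)/1² = (31.0000,0.0000)
o2: d²=169 > ρ²=18 → inactive
F = F_att + ΣF_rep = (22.0000,-2.2500)
Δp = p'−p = (2.7500,-0.2812); α = Δx/Fx = (11/4) / (22) = 1/8
check: Δy/Fy = (-9/32) / (-9/4) = 1/8 ✓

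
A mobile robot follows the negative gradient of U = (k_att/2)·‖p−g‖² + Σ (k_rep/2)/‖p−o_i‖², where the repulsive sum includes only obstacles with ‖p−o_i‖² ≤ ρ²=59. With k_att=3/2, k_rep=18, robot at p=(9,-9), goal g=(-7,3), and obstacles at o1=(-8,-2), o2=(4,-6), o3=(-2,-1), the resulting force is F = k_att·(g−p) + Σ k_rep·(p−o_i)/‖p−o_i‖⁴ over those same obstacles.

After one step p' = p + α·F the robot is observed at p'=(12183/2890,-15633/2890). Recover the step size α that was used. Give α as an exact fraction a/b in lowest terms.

F_att = 3/2·(g−p) = 3/2·(-16,12) = (-24.0000,18.0000)
o1: d²=338 > ρ²=59 → inactive
o2: d²=34 ≤ ρ²=59; F_rep = 18·(5,-3)/34² = (0.0779,-0.0467)
o3: d²=185 > ρ²=59 → inactive
F = F_att + ΣF_rep = (-23.9221,17.9533)
Δp = p'−p = (-4.7844,3.5907); α = Δx/Fx = (-13827/2890) / (-13827/578) = 1/5
check: Δy/Fy = (10377/2890) / (10377/578) = 1/5 ✓

α = 1/5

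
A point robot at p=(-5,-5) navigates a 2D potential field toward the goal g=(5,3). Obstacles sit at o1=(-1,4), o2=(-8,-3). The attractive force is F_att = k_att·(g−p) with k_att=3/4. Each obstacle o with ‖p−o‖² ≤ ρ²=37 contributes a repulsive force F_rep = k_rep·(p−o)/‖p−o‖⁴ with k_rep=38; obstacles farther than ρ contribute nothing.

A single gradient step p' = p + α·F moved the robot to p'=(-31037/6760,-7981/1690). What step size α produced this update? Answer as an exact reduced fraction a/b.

F_att = 3/4·(g−p) = 3/4·(10,8) = (7.5000,6.0000)
o1: d²=97 > ρ²=37 → inactive
o2: d²=13 ≤ ρ²=37; F_rep = 38·(3,-2)/13² = (0.6746,-0.4497)
F = F_att + ΣF_rep = (8.1746,5.5503)
Δp = p'−p = (0.4087,0.2775); α = Δx/Fx = (2763/6760) / (2763/338) = 1/20
check: Δy/Fy = (469/1690) / (938/169) = 1/20 ✓

α = 1/20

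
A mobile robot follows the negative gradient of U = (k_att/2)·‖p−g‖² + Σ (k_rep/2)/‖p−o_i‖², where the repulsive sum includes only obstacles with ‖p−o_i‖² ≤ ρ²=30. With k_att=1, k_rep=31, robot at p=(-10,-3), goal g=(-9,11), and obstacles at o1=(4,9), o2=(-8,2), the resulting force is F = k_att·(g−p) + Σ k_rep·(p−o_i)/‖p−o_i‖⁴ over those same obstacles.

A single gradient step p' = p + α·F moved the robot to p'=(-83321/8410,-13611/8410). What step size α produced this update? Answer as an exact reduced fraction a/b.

F_att = 1·(g−p) = 1·(1,14) = (1.0000,14.0000)
o1: d²=340 > ρ²=30 → inactive
o2: d²=29 ≤ ρ²=30; F_rep = 31·(-2,-5)/29² = (-0.0737,-0.1843)
F = F_att + ΣF_rep = (0.9263,13.8157)
Δp = p'−p = (0.0926,1.3816); α = Δx/Fx = (779/8410) / (779/841) = 1/10
check: Δy/Fy = (11619/8410) / (11619/841) = 1/10 ✓

α = 1/10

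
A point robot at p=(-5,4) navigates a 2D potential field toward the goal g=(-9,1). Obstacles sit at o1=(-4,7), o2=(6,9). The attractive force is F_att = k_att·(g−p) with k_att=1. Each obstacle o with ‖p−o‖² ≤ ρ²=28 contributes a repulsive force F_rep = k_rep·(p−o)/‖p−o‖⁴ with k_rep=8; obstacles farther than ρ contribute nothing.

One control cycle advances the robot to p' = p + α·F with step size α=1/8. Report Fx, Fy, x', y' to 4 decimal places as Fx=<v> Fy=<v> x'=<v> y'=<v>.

F_att = 1·(g−p) = 1·(-4,-3) = (-4.0000,-3.0000)
o1: d²=10 ≤ ρ²=28; F_rep = 8·(-1,-3)/10² = (-0.0800,-0.2400)
o2: d²=146 > ρ²=28 → inactive
F = F_att + ΣF_rep = (-4.0800,-3.2400)
p' = p + 1/8·F = (-5.5100,3.5950)

Fx=-4.0800 Fy=-3.2400 x'=-5.5100 y'=3.5950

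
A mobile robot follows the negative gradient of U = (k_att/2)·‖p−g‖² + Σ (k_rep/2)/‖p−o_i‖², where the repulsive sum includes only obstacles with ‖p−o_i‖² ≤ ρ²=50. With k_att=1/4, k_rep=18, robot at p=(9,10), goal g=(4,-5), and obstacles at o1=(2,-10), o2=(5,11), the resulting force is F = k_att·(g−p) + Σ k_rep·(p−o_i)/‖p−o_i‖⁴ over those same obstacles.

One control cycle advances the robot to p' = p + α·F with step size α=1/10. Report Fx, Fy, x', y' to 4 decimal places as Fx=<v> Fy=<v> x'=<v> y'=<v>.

F_att = 1/4·(g−p) = 1/4·(-5,-15) = (-1.2500,-3.7500)
o1: d²=449 > ρ²=50 → inactive
o2: d²=17 ≤ ρ²=50; F_rep = 18·(4,-1)/17² = (0.2491,-0.0623)
F = F_att + ΣF_rep = (-1.0009,-3.8123)
p' = p + 1/10·F = (8.8999,9.6188)

Fx=-1.0009 Fy=-3.8123 x'=8.8999 y'=9.6188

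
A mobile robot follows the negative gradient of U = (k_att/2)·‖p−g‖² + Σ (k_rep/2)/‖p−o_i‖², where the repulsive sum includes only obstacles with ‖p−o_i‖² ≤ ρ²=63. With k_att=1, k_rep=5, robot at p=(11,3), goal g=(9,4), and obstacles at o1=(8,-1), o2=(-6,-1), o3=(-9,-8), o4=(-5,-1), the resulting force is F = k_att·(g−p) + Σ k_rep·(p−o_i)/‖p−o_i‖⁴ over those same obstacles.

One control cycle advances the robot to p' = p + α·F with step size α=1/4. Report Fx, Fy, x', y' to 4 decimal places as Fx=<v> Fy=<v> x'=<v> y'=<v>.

F_att = 1·(g−p) = 1·(-2,1) = (-2.0000,1.0000)
o1: d²=25 ≤ ρ²=63; F_rep = 5·(3,4)/25² = (0.0240,0.0320)
o2: d²=305 > ρ²=63 → inactive
o3: d²=521 > ρ²=63 → inactive
o4: d²=272 > ρ²=63 → inactive
F = F_att + ΣF_rep = (-1.9760,1.0320)
p' = p + 1/4·F = (10.5060,3.2580)

Fx=-1.9760 Fy=1.0320 x'=10.5060 y'=3.2580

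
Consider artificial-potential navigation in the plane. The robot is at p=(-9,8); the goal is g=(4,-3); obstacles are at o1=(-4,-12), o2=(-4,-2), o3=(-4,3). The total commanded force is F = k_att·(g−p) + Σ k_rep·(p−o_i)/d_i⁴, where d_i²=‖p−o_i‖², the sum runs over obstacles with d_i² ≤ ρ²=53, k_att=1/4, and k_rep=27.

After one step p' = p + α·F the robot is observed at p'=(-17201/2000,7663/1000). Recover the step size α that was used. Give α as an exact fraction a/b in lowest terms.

α = 1/8

F_att = 1/4·(g−p) = 1/4·(13,-11) = (3.2500,-2.7500)
o1: d²=425 > ρ²=53 → inactive
o2: d²=125 > ρ²=53 → inactive
o3: d²=50 ≤ ρ²=53; F_rep = 27·(-5,5)/50² = (-0.0540,0.0540)
F = F_att + ΣF_rep = (3.1960,-2.6960)
Δp = p'−p = (0.3995,-0.3370); α = Δx/Fx = (799/2000) / (799/250) = 1/8
check: Δy/Fy = (-337/1000) / (-337/125) = 1/8 ✓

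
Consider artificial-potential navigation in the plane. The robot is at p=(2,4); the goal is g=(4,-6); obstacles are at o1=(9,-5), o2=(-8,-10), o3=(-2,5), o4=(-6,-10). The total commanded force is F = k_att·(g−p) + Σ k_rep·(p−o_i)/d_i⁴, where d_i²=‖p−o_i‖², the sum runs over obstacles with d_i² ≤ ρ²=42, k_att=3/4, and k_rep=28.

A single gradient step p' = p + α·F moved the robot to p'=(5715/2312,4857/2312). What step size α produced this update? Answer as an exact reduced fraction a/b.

F_att = 3/4·(g−p) = 3/4·(2,-10) = (1.5000,-7.5000)
o1: d²=130 > ρ²=42 → inactive
o2: d²=296 > ρ²=42 → inactive
o3: d²=17 ≤ ρ²=42; F_rep = 28·(4,-1)/17² = (0.3875,-0.0969)
o4: d²=260 > ρ²=42 → inactive
F = F_att + ΣF_rep = (1.8875,-7.5969)
Δp = p'−p = (0.4719,-1.8992); α = Δx/Fx = (1091/2312) / (1091/578) = 1/4
check: Δy/Fy = (-4391/2312) / (-4391/578) = 1/4 ✓

α = 1/4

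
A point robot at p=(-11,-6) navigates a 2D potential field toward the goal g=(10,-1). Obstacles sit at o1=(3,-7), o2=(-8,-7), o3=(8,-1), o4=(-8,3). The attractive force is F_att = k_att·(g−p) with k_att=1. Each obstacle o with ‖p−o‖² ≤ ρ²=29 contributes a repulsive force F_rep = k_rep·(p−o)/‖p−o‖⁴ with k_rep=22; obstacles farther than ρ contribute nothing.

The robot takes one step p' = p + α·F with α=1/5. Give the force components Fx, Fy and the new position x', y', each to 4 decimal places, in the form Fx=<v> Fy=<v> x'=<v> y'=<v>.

F_att = 1·(g−p) = 1·(21,5) = (21.0000,5.0000)
o1: d²=197 > ρ²=29 → inactive
o2: d²=10 ≤ ρ²=29; F_rep = 22·(-3,1)/10² = (-0.6600,0.2200)
o3: d²=386 > ρ²=29 → inactive
o4: d²=90 > ρ²=29 → inactive
F = F_att + ΣF_rep = (20.3400,5.2200)
p' = p + 1/5·F = (-6.9320,-4.9560)

Fx=20.3400 Fy=5.2200 x'=-6.9320 y'=-4.9560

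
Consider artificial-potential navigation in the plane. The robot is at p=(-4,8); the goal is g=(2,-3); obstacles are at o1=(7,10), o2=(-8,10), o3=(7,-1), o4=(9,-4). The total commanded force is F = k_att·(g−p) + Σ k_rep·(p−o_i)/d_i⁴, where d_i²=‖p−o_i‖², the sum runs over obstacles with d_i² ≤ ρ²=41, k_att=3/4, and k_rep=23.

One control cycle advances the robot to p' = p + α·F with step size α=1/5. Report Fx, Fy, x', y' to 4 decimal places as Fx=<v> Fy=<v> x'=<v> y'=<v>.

F_att = 3/4·(g−p) = 3/4·(6,-11) = (4.5000,-8.2500)
o1: d²=125 > ρ²=41 → inactive
o2: d²=20 ≤ ρ²=41; F_rep = 23·(4,-2)/20² = (0.2300,-0.1150)
o3: d²=202 > ρ²=41 → inactive
o4: d²=313 > ρ²=41 → inactive
F = F_att + ΣF_rep = (4.7300,-8.3650)
p' = p + 1/5·F = (-3.0540,6.3270)

Fx=4.7300 Fy=-8.3650 x'=-3.0540 y'=6.3270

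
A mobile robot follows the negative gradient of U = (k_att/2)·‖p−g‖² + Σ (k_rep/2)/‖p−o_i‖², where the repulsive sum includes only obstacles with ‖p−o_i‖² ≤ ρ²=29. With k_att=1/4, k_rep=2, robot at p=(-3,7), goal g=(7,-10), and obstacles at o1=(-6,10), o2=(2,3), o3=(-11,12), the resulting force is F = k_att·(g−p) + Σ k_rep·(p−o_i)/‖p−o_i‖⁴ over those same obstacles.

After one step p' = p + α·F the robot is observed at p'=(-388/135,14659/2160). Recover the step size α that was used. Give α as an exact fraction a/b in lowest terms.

α = 1/20

F_att = 1/4·(g−p) = 1/4·(10,-17) = (2.5000,-4.2500)
o1: d²=18 ≤ ρ²=29; F_rep = 2·(3,-3)/18² = (0.0185,-0.0185)
o2: d²=41 > ρ²=29 → inactive
o3: d²=89 > ρ²=29 → inactive
F = F_att + ΣF_rep = (2.5185,-4.2685)
Δp = p'−p = (0.1259,-0.2134); α = Δx/Fx = (17/135) / (68/27) = 1/20
check: Δy/Fy = (-461/2160) / (-461/108) = 1/20 ✓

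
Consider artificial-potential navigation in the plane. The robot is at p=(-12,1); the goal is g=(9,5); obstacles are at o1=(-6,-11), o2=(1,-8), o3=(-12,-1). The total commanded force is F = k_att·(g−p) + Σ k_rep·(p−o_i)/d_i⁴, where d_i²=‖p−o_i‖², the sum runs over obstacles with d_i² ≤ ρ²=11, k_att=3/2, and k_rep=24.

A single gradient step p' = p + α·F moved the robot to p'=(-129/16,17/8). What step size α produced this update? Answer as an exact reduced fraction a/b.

α = 1/8

F_att = 3/2·(g−p) = 3/2·(21,4) = (31.5000,6.0000)
o1: d²=180 > ρ²=11 → inactive
o2: d²=250 > ρ²=11 → inactive
o3: d²=4 ≤ ρ²=11; F_rep = 24·(0,2)/4² = (0.0000,3.0000)
F = F_att + ΣF_rep = (31.5000,9.0000)
Δp = p'−p = (3.9375,1.1250); α = Δx/Fx = (63/16) / (63/2) = 1/8
check: Δy/Fy = (9/8) / (9) = 1/8 ✓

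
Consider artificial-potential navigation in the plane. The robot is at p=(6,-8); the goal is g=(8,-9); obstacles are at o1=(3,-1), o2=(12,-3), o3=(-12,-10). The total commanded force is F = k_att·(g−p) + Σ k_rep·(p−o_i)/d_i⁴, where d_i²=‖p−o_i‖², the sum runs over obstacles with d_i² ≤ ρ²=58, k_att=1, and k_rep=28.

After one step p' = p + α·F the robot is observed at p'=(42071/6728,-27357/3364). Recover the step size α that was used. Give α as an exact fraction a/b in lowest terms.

F_att = 1·(g−p) = 1·(2,-1) = (2.0000,-1.0000)
o1: d²=58 ≤ ρ²=58; F_rep = 28·(3,-7)/58² = (0.0250,-0.0583)
o2: d²=61 > ρ²=58 → inactive
o3: d²=328 > ρ²=58 → inactive
F = F_att + ΣF_rep = (2.0250,-1.0583)
Δp = p'−p = (0.2531,-0.1323); α = Δx/Fx = (1703/6728) / (1703/841) = 1/8
check: Δy/Fy = (-445/3364) / (-890/841) = 1/8 ✓

α = 1/8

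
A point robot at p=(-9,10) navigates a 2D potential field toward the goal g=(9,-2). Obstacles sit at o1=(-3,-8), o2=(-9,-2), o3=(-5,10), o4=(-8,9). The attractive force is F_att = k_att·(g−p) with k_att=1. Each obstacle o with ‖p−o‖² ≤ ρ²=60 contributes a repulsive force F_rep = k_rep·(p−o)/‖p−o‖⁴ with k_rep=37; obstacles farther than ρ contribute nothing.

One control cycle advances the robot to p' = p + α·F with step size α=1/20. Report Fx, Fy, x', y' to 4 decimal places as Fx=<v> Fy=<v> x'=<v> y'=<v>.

F_att = 1·(g−p) = 1·(18,-12) = (18.0000,-12.0000)
o1: d²=360 > ρ²=60 → inactive
o2: d²=144 > ρ²=60 → inactive
o3: d²=16 ≤ ρ²=60; F_rep = 37·(-4,0)/16² = (-0.5781,0.0000)
o4: d²=2 ≤ ρ²=60; F_rep = 37·(-1,1)/2² = (-9.2500,9.2500)
F = F_att + ΣF_rep = (8.1719,-2.7500)
p' = p + 1/20·F = (-8.5914,9.8625)

Fx=8.1719 Fy=-2.7500 x'=-8.5914 y'=9.8625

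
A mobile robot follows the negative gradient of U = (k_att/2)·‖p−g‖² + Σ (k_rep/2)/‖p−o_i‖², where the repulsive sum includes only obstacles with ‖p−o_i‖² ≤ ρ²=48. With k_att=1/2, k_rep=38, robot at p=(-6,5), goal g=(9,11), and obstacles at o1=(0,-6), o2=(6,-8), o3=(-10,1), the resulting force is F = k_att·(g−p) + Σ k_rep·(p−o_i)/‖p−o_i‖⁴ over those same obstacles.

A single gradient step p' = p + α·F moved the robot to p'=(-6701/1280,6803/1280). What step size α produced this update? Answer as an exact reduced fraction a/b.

α = 1/10

F_att = 1/2·(g−p) = 1/2·(15,6) = (7.5000,3.0000)
o1: d²=157 > ρ²=48 → inactive
o2: d²=313 > ρ²=48 → inactive
o3: d²=32 ≤ ρ²=48; F_rep = 38·(4,4)/32² = (0.1484,0.1484)
F = F_att + ΣF_rep = (7.6484,3.1484)
Δp = p'−p = (0.7648,0.3148); α = Δx/Fx = (979/1280) / (979/128) = 1/10
check: Δy/Fy = (403/1280) / (403/128) = 1/10 ✓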